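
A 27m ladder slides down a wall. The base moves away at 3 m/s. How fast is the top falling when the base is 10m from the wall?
30√629/629 ≈ 1.196 m/s

x² + y² = 27²
2x·dx/dt + 2y·dy/dt = 0
dy/dt = -x/y · dx/dt = -10/√629 · 3 = -30√629/629 m/s
The top is descending at 30√629/629 ≈ 1.196 m/s.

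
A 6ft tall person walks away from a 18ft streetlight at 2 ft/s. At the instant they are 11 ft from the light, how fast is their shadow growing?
1 ft/s

By similar triangles: 18/(x+s) = 6/s
Solving: s = 6x/12
ds/dt = 6/12 · dx/dt = 1/2 · 2 = 1 ft/s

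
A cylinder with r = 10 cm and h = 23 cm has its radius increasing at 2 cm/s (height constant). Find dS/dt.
172π cm²/s

S = 2πrh + 2πr² (lateral + bases)
dS/dt = (2πh + 4πr)·dr/dt = (2π·23 + 4π·10)·2
= 172π cm²/s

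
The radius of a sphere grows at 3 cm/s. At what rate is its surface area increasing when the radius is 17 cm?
408π cm²/s

S = 4πr²
dS/dt = dS/dr · dr/dt = 8πr · 3
At r = 17: dS/dt = 408π cm²/s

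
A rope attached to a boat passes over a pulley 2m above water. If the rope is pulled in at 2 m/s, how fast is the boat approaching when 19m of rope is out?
38√357/357 ≈ 2.011 m/s

rope² = x² + 2²
x = √(19² - 2²) = √357
dx/dt = (rope/x) · d(rope)/dt = (19/√357) · (-2) = -38√357/357 m/s
The boat approaches at 38√357/357 ≈ 2.011 m/s.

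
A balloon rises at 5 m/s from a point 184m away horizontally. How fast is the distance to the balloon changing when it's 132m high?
33√3205/641 ≈ 2.915 m/s

z² = 184² + y²
z = √(184² + 132²) = 4√3205
dz/dt = y/z · dy/dt = 132/(4√3205) · 5 = 33√3205/641 ≈ 2.915 m/s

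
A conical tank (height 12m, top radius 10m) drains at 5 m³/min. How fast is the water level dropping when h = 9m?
4/(45π) ≈ 0.02829 m/min

r/h = 10/12, so r = (5/6)h
V = (1/3)πr²h = (1/3)π((5/6)h)²h = (25/108)πh³
dV/dh = (25/36)πh²
dh/dt = (dV/dt)/(dV/dh) = -5/((25/36)π·9²) = -4/(45π) m/min
The level is dropping at 4/(45π) ≈ 0.02829 m/min.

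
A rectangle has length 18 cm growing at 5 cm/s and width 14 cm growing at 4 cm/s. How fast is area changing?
142 cm²/s

A = lw
dA/dt = w·dl/dt + l·dw/dt = 14·5 + 18·4 = 142 cm²/s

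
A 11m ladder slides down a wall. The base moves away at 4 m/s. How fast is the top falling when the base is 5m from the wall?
5√6/6 ≈ 2.041 m/s

x² + y² = 11²
2x·dx/dt + 2y·dy/dt = 0
dy/dt = -x/y · dx/dt = -5/(4√6) · 4 = -5√6/6 m/s
The top is descending at 5√6/6 ≈ 2.041 m/s.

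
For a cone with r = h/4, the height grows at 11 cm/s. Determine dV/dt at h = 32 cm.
704π cm³/s

V = (1/3)π(h/4)²h = πh³/48
dV/dt = πh²/16 · 11
At h = 32: dV/dt = 704π cm³/s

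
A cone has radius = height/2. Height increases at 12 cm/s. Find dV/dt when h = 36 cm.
3888π cm³/s

V = (1/3)π(h/2)²h = πh³/12
dV/dt = πh²/4 · 12
At h = 36: dV/dt = 3888π cm³/s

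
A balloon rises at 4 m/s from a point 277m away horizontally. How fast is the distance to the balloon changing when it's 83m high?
166√83618/41809 ≈ 1.148 m/s

z² = 277² + y²
z = √(277² + 83²) = √83618
dz/dt = y/z · dy/dt = 83/√83618 · 4 = 166√83618/41809 ≈ 1.148 m/s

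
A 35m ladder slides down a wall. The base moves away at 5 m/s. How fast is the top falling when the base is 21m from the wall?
15/4 = 3.75 m/s

x² + y² = 35²
2x·dx/dt + 2y·dy/dt = 0
dy/dt = -x/y · dx/dt = -21/28 · 5 = -15/4 m/s
The top is descending at 15/4 = 3.75 m/s.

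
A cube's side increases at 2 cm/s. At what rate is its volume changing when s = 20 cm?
2400 cm³/s

V = s³
dV/dt = 3s² · ds/dt = 3·20²·2 = 2400 cm³/s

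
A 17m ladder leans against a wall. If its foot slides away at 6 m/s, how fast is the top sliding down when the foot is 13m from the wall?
13√30/10 ≈ 7.12 m/s

x² + y² = 17²
2x·dx/dt + 2y·dy/dt = 0
dy/dt = -x/y · dx/dt = -13/(2√30) · 6 = -13√30/10 m/s
The top is descending at 13√30/10 ≈ 7.12 m/s.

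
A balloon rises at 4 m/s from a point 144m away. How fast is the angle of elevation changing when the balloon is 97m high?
0.019108 rad/s

tan(θ) = y/144
sec²(θ) · dθ/dt = (1/144) · dy/dt
dθ/dt = cos²(θ)/144 · 4 = 144/(144² + 97²) · 4
dθ/dt = 0.019108 rad/s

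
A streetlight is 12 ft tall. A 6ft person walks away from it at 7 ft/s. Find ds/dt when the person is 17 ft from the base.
7 ft/s

By similar triangles: 12/(x+s) = 6/s
Solving: s = 6x/6
ds/dt = 6/6 · dx/dt = 1 · 7 = 7 ft/s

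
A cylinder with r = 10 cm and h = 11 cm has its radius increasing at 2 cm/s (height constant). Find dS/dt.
124π cm²/s

S = 2πrh + 2πr² (lateral + bases)
dS/dt = (2πh + 4πr)·dr/dt = (2π·11 + 4π·10)·2
= 124π cm²/s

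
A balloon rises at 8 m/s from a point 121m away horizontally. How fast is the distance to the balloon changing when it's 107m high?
428√26090/13045 ≈ 5.3 m/s

z² = 121² + y²
z = √(121² + 107²) = √26090
dz/dt = y/z · dy/dt = 107/√26090 · 8 = 428√26090/13045 ≈ 5.3 m/s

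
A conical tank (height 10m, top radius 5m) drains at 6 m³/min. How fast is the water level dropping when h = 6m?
2/(3π) ≈ 0.2122 m/min

r/h = 5/10, so r = (1/2)h
V = (1/3)πr²h = (1/3)π((1/2)h)²h = (1/12)πh³
dV/dh = (1/4)πh²
dh/dt = (dV/dt)/(dV/dh) = -6/((1/4)π·6²) = -2/(3π) m/min
The level is dropping at 2/(3π) ≈ 0.2122 m/min.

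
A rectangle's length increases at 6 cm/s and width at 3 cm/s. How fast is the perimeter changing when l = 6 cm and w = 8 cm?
18 cm/s

P = 2(l + w)
dP/dt = 2(dl/dt + dw/dt) = 2(6 + 3) = 18 cm/s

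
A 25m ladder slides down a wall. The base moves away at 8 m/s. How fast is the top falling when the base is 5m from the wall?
2√6/3 ≈ 1.633 m/s

x² + y² = 25²
2x·dx/dt + 2y·dy/dt = 0
dy/dt = -x/y · dx/dt = -5/(10√6) · 8 = -2√6/3 m/s
The top is descending at 2√6/3 ≈ 1.633 m/s.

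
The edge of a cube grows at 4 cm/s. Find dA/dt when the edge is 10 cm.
480 cm²/s

A = 6s²
dA/dt = 12s · ds/dt = 12·10·4 = 480 cm²/s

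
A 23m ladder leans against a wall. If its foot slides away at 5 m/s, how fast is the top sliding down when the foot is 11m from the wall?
55√102/204 ≈ 2.723 m/s

x² + y² = 23²
2x·dx/dt + 2y·dy/dt = 0
dy/dt = -x/y · dx/dt = -11/(2√102) · 5 = -55√102/204 m/s
The top is descending at 55√102/204 ≈ 2.723 m/s.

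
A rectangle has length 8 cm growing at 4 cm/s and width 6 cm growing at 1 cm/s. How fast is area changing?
32 cm²/s

A = lw
dA/dt = w·dl/dt + l·dw/dt = 6·4 + 8·1 = 32 cm²/s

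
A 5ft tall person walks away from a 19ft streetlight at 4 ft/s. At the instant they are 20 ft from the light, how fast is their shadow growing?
10/7 ft/s

By similar triangles: 19/(x+s) = 5/s
Solving: s = 5x/14
ds/dt = 5/14 · dx/dt = 5/14 · 4 = 10/7 ft/s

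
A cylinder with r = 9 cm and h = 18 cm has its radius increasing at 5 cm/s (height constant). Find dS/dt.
360π cm²/s

S = 2πrh + 2πr² (lateral + bases)
dS/dt = (2πh + 4πr)·dr/dt = (2π·18 + 4π·9)·5
= 360π cm²/s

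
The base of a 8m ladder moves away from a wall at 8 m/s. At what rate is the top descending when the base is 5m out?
40√39/39 ≈ 6.405 m/s

x² + y² = 8²
2x·dx/dt + 2y·dy/dt = 0
dy/dt = -x/y · dx/dt = -5/√39 · 8 = -40√39/39 m/s
The top is descending at 40√39/39 ≈ 6.405 m/s.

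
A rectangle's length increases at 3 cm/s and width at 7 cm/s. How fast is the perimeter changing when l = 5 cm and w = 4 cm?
20 cm/s

P = 2(l + w)
dP/dt = 2(dl/dt + dw/dt) = 2(3 + 7) = 20 cm/s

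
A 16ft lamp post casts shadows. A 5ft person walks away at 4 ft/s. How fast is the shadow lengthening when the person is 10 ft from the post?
20/11 ft/s

By similar triangles: 16/(x+s) = 5/s
Solving: s = 5x/11
ds/dt = 5/11 · dx/dt = 5/11 · 4 = 20/11 ft/s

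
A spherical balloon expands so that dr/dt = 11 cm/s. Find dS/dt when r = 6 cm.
528π cm²/s

S = 4πr²
dS/dt = dS/dr · dr/dt = 8πr · 11
At r = 6: dS/dt = 528π cm²/s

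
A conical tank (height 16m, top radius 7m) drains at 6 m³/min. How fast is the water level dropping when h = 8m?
24/(49π) ≈ 0.1559 m/min

r/h = 7/16, so r = (7/16)h
V = (1/3)πr²h = (1/3)π((7/16)h)²h = (49/768)πh³
dV/dh = (49/256)πh²
dh/dt = (dV/dt)/(dV/dh) = -6/((49/256)π·8²) = -24/(49π) m/min
The level is dropping at 24/(49π) ≈ 0.1559 m/min.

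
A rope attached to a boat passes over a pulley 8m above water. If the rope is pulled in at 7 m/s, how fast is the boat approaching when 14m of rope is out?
49√33/33 ≈ 8.53 m/s

rope² = x² + 8²
x = √(14² - 8²) = 2√33
dx/dt = (rope/x) · d(rope)/dt = (14/(2√33)) · (-7) = -49√33/33 m/s
The boat approaches at 49√33/33 ≈ 8.53 m/s.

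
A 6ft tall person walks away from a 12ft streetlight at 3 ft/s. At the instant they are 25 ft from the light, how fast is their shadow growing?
3 ft/s

By similar triangles: 12/(x+s) = 6/s
Solving: s = 6x/6
ds/dt = 6/6 · dx/dt = 1 · 3 = 3 ft/s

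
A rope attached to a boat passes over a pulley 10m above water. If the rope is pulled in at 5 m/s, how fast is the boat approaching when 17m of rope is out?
85√21/63 ≈ 6.183 m/s

rope² = x² + 10²
x = √(17² - 10²) = 3√21
dx/dt = (rope/x) · d(rope)/dt = (17/(3√21)) · (-5) = -85√21/63 m/s
The boat approaches at 85√21/63 ≈ 6.183 m/s.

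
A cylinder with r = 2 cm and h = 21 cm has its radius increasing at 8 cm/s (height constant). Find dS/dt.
400π cm²/s

S = 2πrh + 2πr² (lateral + bases)
dS/dt = (2πh + 4πr)·dr/dt = (2π·21 + 4π·2)·8
= 400π cm²/s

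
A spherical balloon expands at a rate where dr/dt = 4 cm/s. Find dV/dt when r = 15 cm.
3600π cm³/s

V = (4/3)πr³
dV/dt = dV/dr · dr/dt = 4πr² · 4
At r = 15: dV/dt = 3600π cm³/s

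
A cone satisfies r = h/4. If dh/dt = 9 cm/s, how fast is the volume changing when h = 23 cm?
4761π/16 cm³/s

V = (1/3)π(h/4)²h = πh³/48
dV/dt = πh²/16 · 9
At h = 23: dV/dt = 4761π/16 cm³/s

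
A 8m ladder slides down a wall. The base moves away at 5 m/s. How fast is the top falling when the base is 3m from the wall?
3√55/11 ≈ 2.023 m/s

x² + y² = 8²
2x·dx/dt + 2y·dy/dt = 0
dy/dt = -x/y · dx/dt = -3/√55 · 5 = -3√55/11 m/s
The top is descending at 3√55/11 ≈ 2.023 m/s.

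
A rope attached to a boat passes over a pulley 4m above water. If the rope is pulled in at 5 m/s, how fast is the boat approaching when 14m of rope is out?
7√5/3 ≈ 5.217 m/s

rope² = x² + 4²
x = √(14² - 4²) = 6√5
dx/dt = (rope/x) · d(rope)/dt = (14/(6√5)) · (-5) = -7√5/3 m/s
The boat approaches at 7√5/3 ≈ 5.217 m/s.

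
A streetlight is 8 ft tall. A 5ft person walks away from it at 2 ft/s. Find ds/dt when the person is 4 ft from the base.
10/3 ft/s

By similar triangles: 8/(x+s) = 5/s
Solving: s = 5x/3
ds/dt = 5/3 · dx/dt = 5/3 · 2 = 10/3 ft/s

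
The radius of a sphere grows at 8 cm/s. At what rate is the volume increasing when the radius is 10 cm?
3200π cm³/s

V = (4/3)πr³
dV/dt = dV/dr · dr/dt = 4πr² · 8
At r = 10: dV/dt = 3200π cm³/s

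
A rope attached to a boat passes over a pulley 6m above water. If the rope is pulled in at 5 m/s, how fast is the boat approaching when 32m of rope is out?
80√247/247 ≈ 5.09 m/s

rope² = x² + 6²
x = √(32² - 6²) = 2√247
dx/dt = (rope/x) · d(rope)/dt = (32/(2√247)) · (-5) = -80√247/247 m/s
The boat approaches at 80√247/247 ≈ 5.09 m/s.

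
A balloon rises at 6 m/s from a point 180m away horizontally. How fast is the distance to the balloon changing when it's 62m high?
186√9061/9061 ≈ 1.954 m/s

z² = 180² + y²
z = √(180² + 62²) = 2√9061
dz/dt = y/z · dy/dt = 62/(2√9061) · 6 = 186√9061/9061 ≈ 1.954 m/s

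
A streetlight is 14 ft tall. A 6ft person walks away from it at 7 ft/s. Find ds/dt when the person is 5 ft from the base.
21/4 ft/s

By similar triangles: 14/(x+s) = 6/s
Solving: s = 6x/8
ds/dt = 6/8 · dx/dt = 3/4 · 7 = 21/4 ft/s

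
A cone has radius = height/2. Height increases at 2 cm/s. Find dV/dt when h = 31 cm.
961π/2 cm³/s

V = (1/3)π(h/2)²h = πh³/12
dV/dt = πh²/4 · 2
At h = 31: dV/dt = 961π/2 cm³/s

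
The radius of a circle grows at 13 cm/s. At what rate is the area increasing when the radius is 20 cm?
520π cm²/s

A = πr²
dA/dt = 2πr · dr/dt = 2π(20)(13) = 520π cm²/s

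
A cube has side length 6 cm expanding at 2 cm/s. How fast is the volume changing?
216 cm³/s

V = s³
dV/dt = 3s² · ds/dt = 3·6²·2 = 216 cm³/s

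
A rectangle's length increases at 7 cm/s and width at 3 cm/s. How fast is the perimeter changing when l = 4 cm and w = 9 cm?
20 cm/s

P = 2(l + w)
dP/dt = 2(dl/dt + dw/dt) = 2(7 + 3) = 20 cm/s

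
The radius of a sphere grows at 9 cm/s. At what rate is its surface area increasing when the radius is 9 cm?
648π cm²/s

S = 4πr²
dS/dt = dS/dr · dr/dt = 8πr · 9
At r = 9: dS/dt = 648π cm²/s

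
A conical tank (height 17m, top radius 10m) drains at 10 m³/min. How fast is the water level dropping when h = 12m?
289/(1440π) ≈ 0.06388 m/min

r/h = 10/17, so r = (10/17)h
V = (1/3)πr²h = (1/3)π((10/17)h)²h = (100/867)πh³
dV/dh = (100/289)πh²
dh/dt = (dV/dt)/(dV/dh) = -10/((100/289)π·12²) = -289/(1440π) m/min
The level is dropping at 289/(1440π) ≈ 0.06388 m/min.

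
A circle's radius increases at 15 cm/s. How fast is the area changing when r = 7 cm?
210π cm²/s

A = πr²
dA/dt = 2πr · dr/dt = 2π(7)(15) = 210π cm²/s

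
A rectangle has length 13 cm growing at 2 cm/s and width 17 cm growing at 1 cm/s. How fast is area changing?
47 cm²/s

A = lw
dA/dt = w·dl/dt + l·dw/dt = 17·2 + 13·1 = 47 cm²/s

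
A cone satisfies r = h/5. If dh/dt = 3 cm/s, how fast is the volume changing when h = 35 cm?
147π cm³/s

V = (1/3)π(h/5)²h = πh³/75
dV/dt = πh²/25 · 3
At h = 35: dV/dt = 147π cm³/s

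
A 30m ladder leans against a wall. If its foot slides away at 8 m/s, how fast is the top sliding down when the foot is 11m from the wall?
88√779/779 ≈ 3.153 m/s

x² + y² = 30²
2x·dx/dt + 2y·dy/dt = 0
dy/dt = -x/y · dx/dt = -11/√779 · 8 = -88√779/779 m/s
The top is descending at 88√779/779 ≈ 3.153 m/s.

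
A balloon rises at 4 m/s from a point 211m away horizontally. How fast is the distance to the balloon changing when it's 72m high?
288√49705/49705 ≈ 1.292 m/s

z² = 211² + y²
z = √(211² + 72²) = √49705
dz/dt = y/z · dy/dt = 72/√49705 · 4 = 288√49705/49705 ≈ 1.292 m/s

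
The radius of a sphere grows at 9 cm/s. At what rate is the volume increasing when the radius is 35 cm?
44100π cm³/s

V = (4/3)πr³
dV/dt = dV/dr · dr/dt = 4πr² · 9
At r = 35: dV/dt = 44100π cm³/s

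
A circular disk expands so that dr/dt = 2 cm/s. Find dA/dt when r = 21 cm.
84π cm²/s

A = πr²
dA/dt = 2πr · dr/dt = 2π(21)(2) = 84π cm²/s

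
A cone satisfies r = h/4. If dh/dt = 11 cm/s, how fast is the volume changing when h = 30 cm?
2475π/4 cm³/s

V = (1/3)π(h/4)²h = πh³/48
dV/dt = πh²/16 · 11
At h = 30: dV/dt = 2475π/4 cm³/s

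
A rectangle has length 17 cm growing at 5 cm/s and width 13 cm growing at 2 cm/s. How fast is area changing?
99 cm²/s

A = lw
dA/dt = w·dl/dt + l·dw/dt = 13·5 + 17·2 = 99 cm²/s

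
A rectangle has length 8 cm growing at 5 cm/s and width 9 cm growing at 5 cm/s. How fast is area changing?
85 cm²/s

A = lw
dA/dt = w·dl/dt + l·dw/dt = 9·5 + 8·5 = 85 cm²/s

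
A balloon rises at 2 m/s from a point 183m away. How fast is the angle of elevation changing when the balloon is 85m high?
0.00899 rad/s

tan(θ) = y/183
sec²(θ) · dθ/dt = (1/183) · dy/dt
dθ/dt = cos²(θ)/183 · 2 = 183/(183² + 85²) · 2
dθ/dt = 0.00899 rad/s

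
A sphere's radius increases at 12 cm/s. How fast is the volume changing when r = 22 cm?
23232π cm³/s

V = (4/3)πr³
dV/dt = dV/dr · dr/dt = 4πr² · 12
At r = 22: dV/dt = 23232π cm³/s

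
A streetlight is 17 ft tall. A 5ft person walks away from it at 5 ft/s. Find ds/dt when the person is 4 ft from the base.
25/12 ft/s

By similar triangles: 17/(x+s) = 5/s
Solving: s = 5x/12
ds/dt = 5/12 · dx/dt = 5/12 · 5 = 25/12 ft/s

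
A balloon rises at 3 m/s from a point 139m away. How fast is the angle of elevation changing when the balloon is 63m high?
0.017905 rad/s

tan(θ) = y/139
sec²(θ) · dθ/dt = (1/139) · dy/dt
dθ/dt = cos²(θ)/139 · 3 = 139/(139² + 63²) · 3
dθ/dt = 0.017905 rad/s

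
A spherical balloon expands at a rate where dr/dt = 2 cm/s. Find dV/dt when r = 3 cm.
72π cm³/s

V = (4/3)πr³
dV/dt = dV/dr · dr/dt = 4πr² · 2
At r = 3: dV/dt = 72π cm³/s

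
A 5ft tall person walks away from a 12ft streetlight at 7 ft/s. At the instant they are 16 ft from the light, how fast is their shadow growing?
5 ft/s

By similar triangles: 12/(x+s) = 5/s
Solving: s = 5x/7
ds/dt = 5/7 · dx/dt = 5/7 · 7 = 5 ft/s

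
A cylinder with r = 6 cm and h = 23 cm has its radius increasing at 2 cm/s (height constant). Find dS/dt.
140π cm²/s

S = 2πrh + 2πr² (lateral + bases)
dS/dt = (2πh + 4πr)·dr/dt = (2π·23 + 4π·6)·2
= 140π cm²/s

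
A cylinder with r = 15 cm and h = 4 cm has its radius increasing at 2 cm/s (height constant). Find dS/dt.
136π cm²/s

S = 2πrh + 2πr² (lateral + bases)
dS/dt = (2πh + 4πr)·dr/dt = (2π·4 + 4π·15)·2
= 136π cm²/s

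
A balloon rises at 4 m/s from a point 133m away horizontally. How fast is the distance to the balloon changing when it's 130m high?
520√34589/34589 ≈ 2.796 m/s

z² = 133² + y²
z = √(133² + 130²) = √34589
dz/dt = y/z · dy/dt = 130/√34589 · 4 = 520√34589/34589 ≈ 2.796 m/s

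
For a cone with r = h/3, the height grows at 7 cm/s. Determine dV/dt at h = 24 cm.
448π cm³/s

V = (1/3)π(h/3)²h = πh³/27
dV/dt = πh²/9 · 7
At h = 24: dV/dt = 448π cm³/s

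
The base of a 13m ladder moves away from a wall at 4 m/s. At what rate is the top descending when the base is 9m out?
9√22/11 ≈ 3.838 m/s

x² + y² = 13²
2x·dx/dt + 2y·dy/dt = 0
dy/dt = -x/y · dx/dt = -9/(2√22) · 4 = -9√22/11 m/s
The top is descending at 9√22/11 ≈ 3.838 m/s.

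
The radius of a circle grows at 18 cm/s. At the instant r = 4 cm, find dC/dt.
36π cm/s

C = 2πr
dC/dt = 2π · dr/dt = 2π · 18 = 36π cm/s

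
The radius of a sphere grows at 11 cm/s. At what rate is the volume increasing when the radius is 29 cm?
37004π cm³/s

V = (4/3)πr³
dV/dt = dV/dr · dr/dt = 4πr² · 11
At r = 29: dV/dt = 37004π cm³/s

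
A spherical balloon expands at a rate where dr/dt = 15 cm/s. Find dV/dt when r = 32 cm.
61440π cm³/s

V = (4/3)πr³
dV/dt = dV/dr · dr/dt = 4πr² · 15
At r = 32: dV/dt = 61440π cm³/s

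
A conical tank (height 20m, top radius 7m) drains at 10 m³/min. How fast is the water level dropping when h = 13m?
4000/(8281π) ≈ 0.1538 m/min

r/h = 7/20, so r = (7/20)h
V = (1/3)πr²h = (1/3)π((7/20)h)²h = (49/1200)πh³
dV/dh = (49/400)πh²
dh/dt = (dV/dt)/(dV/dh) = -10/((49/400)π·13²) = -4000/(8281π) m/min
The level is dropping at 4000/(8281π) ≈ 0.1538 m/min.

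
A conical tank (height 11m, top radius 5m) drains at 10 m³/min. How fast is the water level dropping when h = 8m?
121/(160π) ≈ 0.2407 m/min

r/h = 5/11, so r = (5/11)h
V = (1/3)πr²h = (1/3)π((5/11)h)²h = (25/363)πh³
dV/dh = (25/121)πh²
dh/dt = (dV/dt)/(dV/dh) = -10/((25/121)π·8²) = -121/(160π) m/min
The level is dropping at 121/(160π) ≈ 0.2407 m/min.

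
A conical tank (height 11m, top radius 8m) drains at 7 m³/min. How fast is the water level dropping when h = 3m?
847/(576π) ≈ 0.4681 m/min

r/h = 8/11, so r = (8/11)h
V = (1/3)πr²h = (1/3)π((8/11)h)²h = (64/363)πh³
dV/dh = (64/121)πh²
dh/dt = (dV/dt)/(dV/dh) = -7/((64/121)π·3²) = -847/(576π) m/min
The level is dropping at 847/(576π) ≈ 0.4681 m/min.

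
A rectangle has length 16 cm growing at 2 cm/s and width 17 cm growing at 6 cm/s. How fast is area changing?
130 cm²/s

A = lw
dA/dt = w·dl/dt + l·dw/dt = 17·2 + 16·6 = 130 cm²/s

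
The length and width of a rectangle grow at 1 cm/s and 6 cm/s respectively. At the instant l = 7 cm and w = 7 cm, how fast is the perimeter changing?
14 cm/s

P = 2(l + w)
dP/dt = 2(dl/dt + dw/dt) = 2(1 + 6) = 14 cm/s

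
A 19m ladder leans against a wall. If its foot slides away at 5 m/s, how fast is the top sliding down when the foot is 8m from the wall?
40√33/99 ≈ 2.321 m/s

x² + y² = 19²
2x·dx/dt + 2y·dy/dt = 0
dy/dt = -x/y · dx/dt = -8/(3√33) · 5 = -40√33/99 m/s
The top is descending at 40√33/99 ≈ 2.321 m/s.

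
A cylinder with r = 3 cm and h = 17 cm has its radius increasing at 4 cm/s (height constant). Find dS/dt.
184π cm²/s

S = 2πrh + 2πr² (lateral + bases)
dS/dt = (2πh + 4πr)·dr/dt = (2π·17 + 4π·3)·4
= 184π cm²/s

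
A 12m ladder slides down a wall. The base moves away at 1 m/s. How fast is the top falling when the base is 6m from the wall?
√3/3 ≈ 0.5774 m/s

x² + y² = 12²
2x·dx/dt + 2y·dy/dt = 0
dy/dt = -x/y · dx/dt = -6/(6√3) · 1 = -√3/3 m/s
The top is descending at √3/3 ≈ 0.5774 m/s.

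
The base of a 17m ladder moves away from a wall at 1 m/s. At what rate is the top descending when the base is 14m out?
14√93/93 ≈ 1.452 m/s

x² + y² = 17²
2x·dx/dt + 2y·dy/dt = 0
dy/dt = -x/y · dx/dt = -14/√93 · 1 = -14√93/93 m/s
The top is descending at 14√93/93 ≈ 1.452 m/s.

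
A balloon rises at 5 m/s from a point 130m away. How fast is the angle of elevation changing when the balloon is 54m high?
0.032802 rad/s

tan(θ) = y/130
sec²(θ) · dθ/dt = (1/130) · dy/dt
dθ/dt = cos²(θ)/130 · 5 = 130/(130² + 54²) · 5
dθ/dt = 0.032802 rad/s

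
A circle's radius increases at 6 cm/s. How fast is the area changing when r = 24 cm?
288π cm²/s

A = πr²
dA/dt = 2πr · dr/dt = 2π(24)(6) = 288π cm²/s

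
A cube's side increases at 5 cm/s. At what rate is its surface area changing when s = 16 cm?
960 cm²/s

A = 6s²
dA/dt = 12s · ds/dt = 12·16·5 = 960 cm²/s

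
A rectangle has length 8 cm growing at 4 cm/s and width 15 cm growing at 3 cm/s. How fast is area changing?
84 cm²/s

A = lw
dA/dt = w·dl/dt + l·dw/dt = 15·4 + 8·3 = 84 cm²/s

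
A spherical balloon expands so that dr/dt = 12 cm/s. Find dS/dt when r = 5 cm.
480π cm²/s

S = 4πr²
dS/dt = dS/dr · dr/dt = 8πr · 12
At r = 5: dS/dt = 480π cm²/s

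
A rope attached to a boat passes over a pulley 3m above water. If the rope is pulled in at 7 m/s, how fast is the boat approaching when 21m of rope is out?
49√3/12 ≈ 7.073 m/s

rope² = x² + 3²
x = √(21² - 3²) = 12√3
dx/dt = (rope/x) · d(rope)/dt = (21/(12√3)) · (-7) = -49√3/12 m/s
The boat approaches at 49√3/12 ≈ 7.073 m/s.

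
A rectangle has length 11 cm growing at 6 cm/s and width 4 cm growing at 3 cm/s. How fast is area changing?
57 cm²/s

A = lw
dA/dt = w·dl/dt + l·dw/dt = 4·6 + 11·3 = 57 cm²/s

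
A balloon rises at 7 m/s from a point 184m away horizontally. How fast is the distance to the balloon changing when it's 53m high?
371√36665/36665 ≈ 1.938 m/s

z² = 184² + y²
z = √(184² + 53²) = √36665
dz/dt = y/z · dy/dt = 53/√36665 · 7 = 371√36665/36665 ≈ 1.938 m/s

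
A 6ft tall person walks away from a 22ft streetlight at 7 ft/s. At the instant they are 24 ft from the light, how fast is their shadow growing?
21/8 ft/s

By similar triangles: 22/(x+s) = 6/s
Solving: s = 6x/16
ds/dt = 6/16 · dx/dt = 3/8 · 7 = 21/8 ft/s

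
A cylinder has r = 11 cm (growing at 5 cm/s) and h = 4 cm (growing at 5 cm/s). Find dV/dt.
1045π cm³/s

V = πr²h
dV/dt = 2πrh·dr/dt + πr²·dh/dt
= 2π(11)(4)(5) + π(11)²(5)
= 1045π cm³/s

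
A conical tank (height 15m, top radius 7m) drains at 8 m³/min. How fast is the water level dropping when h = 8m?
225/(392π) ≈ 0.1827 m/min

r/h = 7/15, so r = (7/15)h
V = (1/3)πr²h = (1/3)π((7/15)h)²h = (49/675)πh³
dV/dh = (49/225)πh²
dh/dt = (dV/dt)/(dV/dh) = -8/((49/225)π·8²) = -225/(392π) m/min
The level is dropping at 225/(392π) ≈ 0.1827 m/min.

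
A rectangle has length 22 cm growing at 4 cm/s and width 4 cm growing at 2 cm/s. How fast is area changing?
60 cm²/s

A = lw
dA/dt = w·dl/dt + l·dw/dt = 4·4 + 22·2 = 60 cm²/s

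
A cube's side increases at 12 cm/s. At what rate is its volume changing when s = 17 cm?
10404 cm³/s

V = s³
dV/dt = 3s² · ds/dt = 3·17²·12 = 10404 cm³/s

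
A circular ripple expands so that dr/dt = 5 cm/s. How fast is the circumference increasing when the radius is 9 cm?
10π cm/s

C = 2πr
dC/dt = 2π · dr/dt = 2π · 5 = 10π cm/s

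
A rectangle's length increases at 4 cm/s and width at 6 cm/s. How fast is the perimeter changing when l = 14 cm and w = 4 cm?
20 cm/s

P = 2(l + w)
dP/dt = 2(dl/dt + dw/dt) = 2(4 + 6) = 20 cm/s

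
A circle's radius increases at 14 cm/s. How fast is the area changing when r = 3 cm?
84π cm²/s

A = πr²
dA/dt = 2πr · dr/dt = 2π(3)(14) = 84π cm²/s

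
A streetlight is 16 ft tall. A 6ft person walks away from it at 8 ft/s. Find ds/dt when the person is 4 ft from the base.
24/5 ft/s

By similar triangles: 16/(x+s) = 6/s
Solving: s = 6x/10
ds/dt = 6/10 · dx/dt = 3/5 · 8 = 24/5 ft/s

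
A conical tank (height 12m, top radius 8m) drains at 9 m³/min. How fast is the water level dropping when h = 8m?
81/(256π) ≈ 0.1007 m/min

r/h = 8/12, so r = (2/3)h
V = (1/3)πr²h = (1/3)π((2/3)h)²h = (4/27)πh³
dV/dh = (4/9)πh²
dh/dt = (dV/dt)/(dV/dh) = -9/((4/9)π·8²) = -81/(256π) m/min
The level is dropping at 81/(256π) ≈ 0.1007 m/min.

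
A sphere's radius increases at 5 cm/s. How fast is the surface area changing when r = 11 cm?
440π cm²/s

S = 4πr²
dS/dt = dS/dr · dr/dt = 8πr · 5
At r = 11: dS/dt = 440π cm²/s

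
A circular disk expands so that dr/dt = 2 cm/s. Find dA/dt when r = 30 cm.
120π cm²/s

A = πr²
dA/dt = 2πr · dr/dt = 2π(30)(2) = 120π cm²/s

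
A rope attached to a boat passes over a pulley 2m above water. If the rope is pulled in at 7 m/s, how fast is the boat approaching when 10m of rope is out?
35√6/12 ≈ 7.144 m/s

rope² = x² + 2²
x = √(10² - 2²) = 4√6
dx/dt = (rope/x) · d(rope)/dt = (10/(4√6)) · (-7) = -35√6/12 m/s
The boat approaches at 35√6/12 ≈ 7.144 m/s.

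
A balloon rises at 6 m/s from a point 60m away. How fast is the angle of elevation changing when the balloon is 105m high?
0.024615 rad/s

tan(θ) = y/60
sec²(θ) · dθ/dt = (1/60) · dy/dt
dθ/dt = cos²(θ)/60 · 6 = 60/(60² + 105²) · 6
dθ/dt = 0.024615 rad/s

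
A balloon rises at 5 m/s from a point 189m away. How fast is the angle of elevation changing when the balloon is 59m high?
0.024106 rad/s

tan(θ) = y/189
sec²(θ) · dθ/dt = (1/189) · dy/dt
dθ/dt = cos²(θ)/189 · 5 = 189/(189² + 59²) · 5
dθ/dt = 0.024106 rad/s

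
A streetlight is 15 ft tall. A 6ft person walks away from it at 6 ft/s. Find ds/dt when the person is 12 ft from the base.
4 ft/s

By similar triangles: 15/(x+s) = 6/s
Solving: s = 6x/9
ds/dt = 6/9 · dx/dt = 2/3 · 6 = 4 ft/s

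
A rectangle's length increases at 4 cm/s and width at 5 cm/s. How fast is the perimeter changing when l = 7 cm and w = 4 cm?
18 cm/s

P = 2(l + w)
dP/dt = 2(dl/dt + dw/dt) = 2(4 + 5) = 18 cm/s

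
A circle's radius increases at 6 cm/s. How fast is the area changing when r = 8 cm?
96π cm²/s

A = πr²
dA/dt = 2πr · dr/dt = 2π(8)(6) = 96π cm²/s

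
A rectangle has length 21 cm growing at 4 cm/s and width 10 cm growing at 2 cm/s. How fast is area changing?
82 cm²/s

A = lw
dA/dt = w·dl/dt + l·dw/dt = 10·4 + 21·2 = 82 cm²/s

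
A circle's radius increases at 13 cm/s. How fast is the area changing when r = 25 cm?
650π cm²/s

A = πr²
dA/dt = 2πr · dr/dt = 2π(25)(13) = 650π cm²/s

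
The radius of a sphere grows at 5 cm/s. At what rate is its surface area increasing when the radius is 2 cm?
80π cm²/s

S = 4πr²
dS/dt = dS/dr · dr/dt = 8πr · 5
At r = 2: dS/dt = 80π cm²/s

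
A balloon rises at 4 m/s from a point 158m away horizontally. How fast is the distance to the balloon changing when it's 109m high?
436√36845/36845 ≈ 2.271 m/s

z² = 158² + y²
z = √(158² + 109²) = √36845
dz/dt = y/z · dy/dt = 109/√36845 · 4 = 436√36845/36845 ≈ 2.271 m/s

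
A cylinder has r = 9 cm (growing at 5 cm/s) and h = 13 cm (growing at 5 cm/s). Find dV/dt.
1575π cm³/s

V = πr²h
dV/dt = 2πrh·dr/dt + πr²·dh/dt
= 2π(9)(13)(5) + π(9)²(5)
= 1575π cm³/s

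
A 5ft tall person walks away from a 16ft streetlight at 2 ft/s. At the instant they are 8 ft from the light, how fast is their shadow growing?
10/11 ft/s

By similar triangles: 16/(x+s) = 5/s
Solving: s = 5x/11
ds/dt = 5/11 · dx/dt = 5/11 · 2 = 10/11 ft/s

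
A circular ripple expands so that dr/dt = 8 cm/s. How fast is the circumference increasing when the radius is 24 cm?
16π cm/s

C = 2πr
dC/dt = 2π · dr/dt = 2π · 8 = 16π cm/s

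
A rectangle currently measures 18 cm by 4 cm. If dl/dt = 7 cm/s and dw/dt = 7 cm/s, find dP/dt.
28 cm/s

P = 2(l + w)
dP/dt = 2(dl/dt + dw/dt) = 2(7 + 7) = 28 cm/s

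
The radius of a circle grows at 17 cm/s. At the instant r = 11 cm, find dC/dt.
34π cm/s

C = 2πr
dC/dt = 2π · dr/dt = 2π · 17 = 34π cm/s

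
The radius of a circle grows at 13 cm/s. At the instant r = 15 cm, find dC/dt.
26π cm/s

C = 2πr
dC/dt = 2π · dr/dt = 2π · 13 = 26π cm/s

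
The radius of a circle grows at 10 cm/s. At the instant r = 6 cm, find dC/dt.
20π cm/s

C = 2πr
dC/dt = 2π · dr/dt = 2π · 10 = 20π cm/s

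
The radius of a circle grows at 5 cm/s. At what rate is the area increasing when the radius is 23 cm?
230π cm²/s

A = πr²
dA/dt = 2πr · dr/dt = 2π(23)(5) = 230π cm²/s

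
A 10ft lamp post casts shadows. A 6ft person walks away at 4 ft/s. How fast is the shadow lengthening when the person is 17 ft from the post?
6 ft/s

By similar triangles: 10/(x+s) = 6/s
Solving: s = 6x/4
ds/dt = 6/4 · dx/dt = 3/2 · 4 = 6 ft/s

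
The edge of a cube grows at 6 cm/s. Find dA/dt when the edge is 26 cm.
1872 cm²/s

A = 6s²
dA/dt = 12s · ds/dt = 12·26·6 = 1872 cm²/s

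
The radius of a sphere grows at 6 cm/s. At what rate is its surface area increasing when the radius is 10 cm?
480π cm²/s

S = 4πr²
dS/dt = dS/dr · dr/dt = 8πr · 6
At r = 10: dS/dt = 480π cm²/s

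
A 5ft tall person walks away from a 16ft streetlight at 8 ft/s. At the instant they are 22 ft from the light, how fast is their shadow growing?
40/11 ft/s

By similar triangles: 16/(x+s) = 5/s
Solving: s = 5x/11
ds/dt = 5/11 · dx/dt = 5/11 · 8 = 40/11 ft/s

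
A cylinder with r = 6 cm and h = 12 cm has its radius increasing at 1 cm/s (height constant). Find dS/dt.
48π cm²/s

S = 2πrh + 2πr² (lateral + bases)
dS/dt = (2πh + 4πr)·dr/dt = (2π·12 + 4π·6)·1
= 48π cm²/s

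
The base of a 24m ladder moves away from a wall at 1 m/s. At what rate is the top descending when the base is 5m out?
5√551/551 ≈ 0.213 m/s

x² + y² = 24²
2x·dx/dt + 2y·dy/dt = 0
dy/dt = -x/y · dx/dt = -5/√551 · 1 = -5√551/551 m/s
The top is descending at 5√551/551 ≈ 0.213 m/s.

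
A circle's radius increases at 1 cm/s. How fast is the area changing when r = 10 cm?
20π cm²/s

A = πr²
dA/dt = 2πr · dr/dt = 2π(10)(1) = 20π cm²/s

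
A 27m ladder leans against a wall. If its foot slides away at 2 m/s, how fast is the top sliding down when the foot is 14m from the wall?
28√533/533 ≈ 1.213 m/s

x² + y² = 27²
2x·dx/dt + 2y·dy/dt = 0
dy/dt = -x/y · dx/dt = -14/√533 · 2 = -28√533/533 m/s
The top is descending at 28√533/533 ≈ 1.213 m/s.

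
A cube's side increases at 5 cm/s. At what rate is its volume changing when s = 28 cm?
11760 cm³/s

V = s³
dV/dt = 3s² · ds/dt = 3·28²·5 = 11760 cm³/s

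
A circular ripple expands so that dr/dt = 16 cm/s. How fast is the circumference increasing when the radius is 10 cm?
32π cm/s

C = 2πr
dC/dt = 2π · dr/dt = 2π · 16 = 32π cm/s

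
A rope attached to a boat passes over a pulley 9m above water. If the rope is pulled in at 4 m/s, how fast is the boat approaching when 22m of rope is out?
88√403/403 ≈ 4.384 m/s

rope² = x² + 9²
x = √(22² - 9²) = √403
dx/dt = (rope/x) · d(rope)/dt = (22/√403) · (-4) = -88√403/403 m/s
The boat approaches at 88√403/403 ≈ 4.384 m/s.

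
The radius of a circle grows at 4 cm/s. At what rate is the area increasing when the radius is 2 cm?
16π cm²/s

A = πr²
dA/dt = 2πr · dr/dt = 2π(2)(4) = 16π cm²/s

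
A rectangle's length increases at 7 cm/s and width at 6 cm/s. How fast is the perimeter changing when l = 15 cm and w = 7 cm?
26 cm/s

P = 2(l + w)
dP/dt = 2(dl/dt + dw/dt) = 2(7 + 6) = 26 cm/s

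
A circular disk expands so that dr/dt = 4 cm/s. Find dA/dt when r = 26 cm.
208π cm²/s

A = πr²
dA/dt = 2πr · dr/dt = 2π(26)(4) = 208π cm²/s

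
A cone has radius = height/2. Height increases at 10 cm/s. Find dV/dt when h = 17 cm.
1445π/2 cm³/s

V = (1/3)π(h/2)²h = πh³/12
dV/dt = πh²/4 · 10
At h = 17: dV/dt = 1445π/2 cm³/s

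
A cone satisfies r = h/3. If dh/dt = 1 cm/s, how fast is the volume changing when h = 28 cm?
784π/9 cm³/s

V = (1/3)π(h/3)²h = πh³/27
dV/dt = πh²/9 · 1
At h = 28: dV/dt = 784π/9 cm³/s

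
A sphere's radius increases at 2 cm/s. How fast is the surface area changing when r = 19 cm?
304π cm²/s

S = 4πr²
dS/dt = dS/dr · dr/dt = 8πr · 2
At r = 19: dS/dt = 304π cm²/s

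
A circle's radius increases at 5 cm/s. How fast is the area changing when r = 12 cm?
120π cm²/s

A = πr²
dA/dt = 2πr · dr/dt = 2π(12)(5) = 120π cm²/s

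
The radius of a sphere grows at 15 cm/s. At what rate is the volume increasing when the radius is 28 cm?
47040π cm³/s

V = (4/3)πr³
dV/dt = dV/dr · dr/dt = 4πr² · 15
At r = 28: dV/dt = 47040π cm³/s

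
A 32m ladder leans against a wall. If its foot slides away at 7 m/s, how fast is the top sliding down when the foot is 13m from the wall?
91√95/285 ≈ 3.112 m/s

x² + y² = 32²
2x·dx/dt + 2y·dy/dt = 0
dy/dt = -x/y · dx/dt = -13/(3√95) · 7 = -91√95/285 m/s
The top is descending at 91√95/285 ≈ 3.112 m/s.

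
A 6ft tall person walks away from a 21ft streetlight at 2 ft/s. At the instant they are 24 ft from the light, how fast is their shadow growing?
4/5 ft/s

By similar triangles: 21/(x+s) = 6/s
Solving: s = 6x/15
ds/dt = 6/15 · dx/dt = 2/5 · 2 = 4/5 ft/s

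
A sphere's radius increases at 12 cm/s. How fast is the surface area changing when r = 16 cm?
1536π cm²/s

S = 4πr²
dS/dt = dS/dr · dr/dt = 8πr · 12
At r = 16: dS/dt = 1536π cm²/s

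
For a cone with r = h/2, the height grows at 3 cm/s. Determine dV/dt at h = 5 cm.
75π/4 cm³/s

V = (1/3)π(h/2)²h = πh³/12
dV/dt = πh²/4 · 3
At h = 5: dV/dt = 75π/4 cm³/s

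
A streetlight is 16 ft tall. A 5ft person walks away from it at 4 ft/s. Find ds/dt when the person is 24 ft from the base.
20/11 ft/s

By similar triangles: 16/(x+s) = 5/s
Solving: s = 5x/11
ds/dt = 5/11 · dx/dt = 5/11 · 4 = 20/11 ft/s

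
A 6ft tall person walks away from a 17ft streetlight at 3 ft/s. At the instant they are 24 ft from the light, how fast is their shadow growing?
18/11 ft/s

By similar triangles: 17/(x+s) = 6/s
Solving: s = 6x/11
ds/dt = 6/11 · dx/dt = 6/11 · 3 = 18/11 ft/s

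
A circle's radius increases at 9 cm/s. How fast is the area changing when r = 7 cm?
126π cm²/s

A = πr²
dA/dt = 2πr · dr/dt = 2π(7)(9) = 126π cm²/s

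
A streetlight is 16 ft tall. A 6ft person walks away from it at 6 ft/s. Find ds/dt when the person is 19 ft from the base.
18/5 ft/s

By similar triangles: 16/(x+s) = 6/s
Solving: s = 6x/10
ds/dt = 6/10 · dx/dt = 3/5 · 6 = 18/5 ft/s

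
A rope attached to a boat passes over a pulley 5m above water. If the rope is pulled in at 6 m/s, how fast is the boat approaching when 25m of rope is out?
5√6/2 ≈ 6.124 m/s

rope² = x² + 5²
x = √(25² - 5²) = 10√6
dx/dt = (rope/x) · d(rope)/dt = (25/(10√6)) · (-6) = -5√6/2 m/s
The boat approaches at 5√6/2 ≈ 6.124 m/s.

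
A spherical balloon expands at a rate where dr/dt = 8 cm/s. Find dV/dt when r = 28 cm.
25088π cm³/s

V = (4/3)πr³
dV/dt = dV/dr · dr/dt = 4πr² · 8
At r = 28: dV/dt = 25088π cm³/s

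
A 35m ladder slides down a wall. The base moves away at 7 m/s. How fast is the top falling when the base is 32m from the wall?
224√201/201 ≈ 15.8 m/s

x² + y² = 35²
2x·dx/dt + 2y·dy/dt = 0
dy/dt = -x/y · dx/dt = -32/√201 · 7 = -224√201/201 m/s
The top is descending at 224√201/201 ≈ 15.8 m/s.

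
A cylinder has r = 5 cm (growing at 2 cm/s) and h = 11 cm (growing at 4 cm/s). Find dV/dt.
320π cm³/s

V = πr²h
dV/dt = 2πrh·dr/dt + πr²·dh/dt
= 2π(5)(11)(2) + π(5)²(4)
= 320π cm³/s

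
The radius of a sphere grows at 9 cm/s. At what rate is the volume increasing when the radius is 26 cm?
24336π cm³/s

V = (4/3)πr³
dV/dt = dV/dr · dr/dt = 4πr² · 9
At r = 26: dV/dt = 24336π cm³/s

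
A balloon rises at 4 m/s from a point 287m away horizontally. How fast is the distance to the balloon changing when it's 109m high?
218√3770/9425 ≈ 1.42 m/s

z² = 287² + y²
z = √(287² + 109²) = 5√3770
dz/dt = y/z · dy/dt = 109/(5√3770) · 4 = 218√3770/9425 ≈ 1.42 m/s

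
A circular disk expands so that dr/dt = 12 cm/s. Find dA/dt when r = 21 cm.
504π cm²/s

A = πr²
dA/dt = 2πr · dr/dt = 2π(21)(12) = 504π cm²/s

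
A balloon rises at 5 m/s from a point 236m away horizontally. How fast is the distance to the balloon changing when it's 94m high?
235√16133/16133 ≈ 1.85 m/s

z² = 236² + y²
z = √(236² + 94²) = 2√16133
dz/dt = y/z · dy/dt = 94/(2√16133) · 5 = 235√16133/16133 ≈ 1.85 m/s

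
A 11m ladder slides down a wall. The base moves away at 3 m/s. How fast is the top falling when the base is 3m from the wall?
9√7/28 ≈ 0.8504 m/s

x² + y² = 11²
2x·dx/dt + 2y·dy/dt = 0
dy/dt = -x/y · dx/dt = -3/(4√7) · 3 = -9√7/28 m/s
The top is descending at 9√7/28 ≈ 0.8504 m/s.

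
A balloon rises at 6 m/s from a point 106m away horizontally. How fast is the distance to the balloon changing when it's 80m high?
240√4409/4409 ≈ 3.614 m/s

z² = 106² + y²
z = √(106² + 80²) = 2√4409
dz/dt = y/z · dy/dt = 80/(2√4409) · 6 = 240√4409/4409 ≈ 3.614 m/s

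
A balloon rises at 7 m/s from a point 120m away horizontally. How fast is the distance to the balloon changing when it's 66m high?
77√521/521 ≈ 3.373 m/s

z² = 120² + y²
z = √(120² + 66²) = 6√521
dz/dt = y/z · dy/dt = 66/(6√521) · 7 = 77√521/521 ≈ 3.373 m/s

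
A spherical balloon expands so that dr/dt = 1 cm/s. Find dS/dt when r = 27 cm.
216π cm²/s

S = 4πr²
dS/dt = dS/dr · dr/dt = 8πr · 1
At r = 27: dS/dt = 216π cm²/s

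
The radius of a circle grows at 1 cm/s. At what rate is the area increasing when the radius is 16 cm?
32π cm²/s

A = πr²
dA/dt = 2πr · dr/dt = 2π(16)(1) = 32π cm²/s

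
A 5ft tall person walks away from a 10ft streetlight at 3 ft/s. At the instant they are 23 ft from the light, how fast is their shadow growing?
3 ft/s

By similar triangles: 10/(x+s) = 5/s
Solving: s = 5x/5
ds/dt = 5/5 · dx/dt = 1 · 3 = 3 ft/s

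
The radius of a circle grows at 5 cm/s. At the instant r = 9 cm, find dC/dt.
10π cm/s

C = 2πr
dC/dt = 2π · dr/dt = 2π · 5 = 10π cm/s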